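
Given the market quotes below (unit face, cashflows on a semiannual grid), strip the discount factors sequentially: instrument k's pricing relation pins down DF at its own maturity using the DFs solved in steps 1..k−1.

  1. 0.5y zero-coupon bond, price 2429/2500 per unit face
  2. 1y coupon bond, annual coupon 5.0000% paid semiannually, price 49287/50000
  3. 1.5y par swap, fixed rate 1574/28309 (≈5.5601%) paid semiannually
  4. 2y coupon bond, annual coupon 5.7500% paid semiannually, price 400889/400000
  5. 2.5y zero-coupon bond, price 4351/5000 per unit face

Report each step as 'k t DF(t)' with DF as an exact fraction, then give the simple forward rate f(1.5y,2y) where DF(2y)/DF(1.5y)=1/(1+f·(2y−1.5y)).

step 1 [0.5y] zero: DF = P = 2429/2500 ≈ 0.971600
step 2 [1y] bond c/2=1/40: DF=(49287/50000 − 1/40·(0.971600))/(1+1/40) = 469/500 ≈ 0.938000
step 3 [1.5y] swap r/2=787/28309: DF=(1 − 787/28309·(0.971600+0.938000))/(1+787/28309) = 9213/10000 ≈ 0.921300
step 4 [2y] bond c/2=23/800: DF=(400889/400000 − 23/800·(0.971600+0.938000+0.921300))/(1+23/800) = 8951/10000 ≈ 0.895100
step 5 [2.5y] zero: DF = P = 4351/5000 ≈ 0.870200

1 1/2 2429/2500
2 1 469/500
3 3/2 9213/10000
4 2 8951/10000
5 5/2 4351/5000
f(1.5y,2y) = ((9213/10000)/(8951/10000) − 1)/(1/2) = 524/8951 ≈ 5.8541%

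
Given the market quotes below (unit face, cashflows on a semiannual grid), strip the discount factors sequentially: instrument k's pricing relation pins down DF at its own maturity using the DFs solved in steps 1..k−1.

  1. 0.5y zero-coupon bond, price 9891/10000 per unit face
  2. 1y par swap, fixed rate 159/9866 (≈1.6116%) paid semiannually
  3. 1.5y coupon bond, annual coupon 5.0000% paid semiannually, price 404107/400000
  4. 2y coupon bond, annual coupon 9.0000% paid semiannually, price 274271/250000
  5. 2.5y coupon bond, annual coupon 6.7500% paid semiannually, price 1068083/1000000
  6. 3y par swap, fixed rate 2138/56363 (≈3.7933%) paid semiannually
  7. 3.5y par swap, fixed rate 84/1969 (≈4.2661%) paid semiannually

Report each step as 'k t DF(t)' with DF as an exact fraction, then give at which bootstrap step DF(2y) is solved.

1 1/2 9891/10000
2 1 9841/10000
3 3/2 15/16
4 2 1849/2000
5 5/2 227/250
6 3 8931/10000
7 7/2 4307/5000
DF(2y) is solved at step 4

step 1 [0.5y] zero: DF = P = 9891/10000 ≈ 0.989100
step 2 [1y] swap r/2=159/19732: DF=(1 − 159/19732·(0.989100))/(1+159/19732) = 9841/10000 ≈ 0.984100
step 3 [1.5y] bond c/2=1/40: DF=(404107/400000 − 1/40·(0.989100+0.984100))/(1+1/40) = 15/16 ≈ 0.937500
step 4 [2y] bond c/2=9/200: DF=(274271/250000 − 9/200·(0.989100+0.984100+0.937500))/(1+9/200) = 1849/2000 ≈ 0.924500
step 5 [2.5y] bond c/2=27/800: DF=(1068083/1000000 − 27/800·(0.989100+0.984100+0.937500+0.924500))/(1+27/800) = 227/250 ≈ 0.908000
step 6 [3y] swap r/2=1069/56363: DF=(1 − 1069/56363·(0.989100+0.984100+0.937500+0.924500+0.908000))/(1+1069/56363) = 8931/10000 ≈ 0.893100
step 7 [3.5y] swap r/2=42/1969: DF=(1 − 42/1969·(0.989100+0.984100+0.937500+0.924500+0.908000+0.893100))/(1+42/1969) = 4307/5000 ≈ 0.861400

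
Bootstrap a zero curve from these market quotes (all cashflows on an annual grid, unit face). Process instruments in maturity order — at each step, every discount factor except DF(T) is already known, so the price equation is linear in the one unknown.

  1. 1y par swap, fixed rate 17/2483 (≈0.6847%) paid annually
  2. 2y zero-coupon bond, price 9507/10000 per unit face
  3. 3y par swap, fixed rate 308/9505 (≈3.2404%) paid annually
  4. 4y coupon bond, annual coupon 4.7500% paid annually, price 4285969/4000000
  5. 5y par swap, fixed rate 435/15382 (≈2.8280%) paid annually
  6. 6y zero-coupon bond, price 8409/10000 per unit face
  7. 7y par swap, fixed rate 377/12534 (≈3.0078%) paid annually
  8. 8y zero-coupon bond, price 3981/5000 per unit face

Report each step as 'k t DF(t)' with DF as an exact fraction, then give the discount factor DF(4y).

1 1 2483/2500
2 2 9507/10000
3 3 2269/2500
4 4 1117/1250
5 5 1739/2000
6 6 8409/10000
7 7 1623/2000
8 8 3981/5000
DF(4y) = 1117/1250 ≈ 0.893600

step 1 [1y] swap r/1=17/2483: DF=(1 − 17/2483·(0))/(1+17/2483) = 2483/2500 ≈ 0.993200
step 2 [2y] zero: DF = P = 9507/10000 ≈ 0.950700
step 3 [3y] swap r/1=308/9505: DF=(1 − 308/9505·(0.993200+0.950700))/(1+308/9505) = 2269/2500 ≈ 0.907600
step 4 [4y] bond c/1=19/400: DF=(4285969/4000000 − 19/400·(0.993200+0.950700+0.907600))/(1+19/400) = 1117/1250 ≈ 0.893600
step 5 [5y] swap r/1=435/15382: DF=(1 − 435/15382·(0.993200+0.950700+0.907600+0.893600))/(1+435/15382) = 1739/2000 ≈ 0.869500
step 6 [6y] zero: DF = P = 8409/10000 ≈ 0.840900
step 7 [7y] swap r/1=377/12534: DF=(1 − 377/12534·(0.993200+0.950700+0.907600+0.893600+0.869500+0.840900))/(1+377/12534) = 1623/2000 ≈ 0.811500
step 8 [8y] zero: DF = P = 3981/5000 ≈ 0.796200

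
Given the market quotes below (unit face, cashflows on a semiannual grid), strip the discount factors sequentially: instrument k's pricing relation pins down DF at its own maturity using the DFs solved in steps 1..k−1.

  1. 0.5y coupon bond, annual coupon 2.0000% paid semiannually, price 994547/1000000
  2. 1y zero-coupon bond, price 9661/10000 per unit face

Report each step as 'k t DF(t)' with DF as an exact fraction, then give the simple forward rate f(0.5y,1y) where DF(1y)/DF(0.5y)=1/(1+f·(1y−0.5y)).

step 1 [0.5y] bond c/2=1/100: DF=(994547/1000000 − 1/100·(0))/(1+1/100) = 9847/10000 ≈ 0.984700
step 2 [1y] zero: DF = P = 9661/10000 ≈ 0.966100

1 1/2 9847/10000
2 1 9661/10000
f(0.5y,1y) = ((9847/10000)/(9661/10000) − 1)/(1/2) = 372/9661 ≈ 3.8505%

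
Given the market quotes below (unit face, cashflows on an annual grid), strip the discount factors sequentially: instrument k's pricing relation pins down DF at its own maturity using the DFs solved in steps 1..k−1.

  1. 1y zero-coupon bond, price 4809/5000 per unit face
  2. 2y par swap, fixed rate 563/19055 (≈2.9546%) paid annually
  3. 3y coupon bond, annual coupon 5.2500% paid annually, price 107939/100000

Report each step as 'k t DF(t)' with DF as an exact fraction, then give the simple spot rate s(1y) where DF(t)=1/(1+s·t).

step 1 [1y] zero: DF = P = 4809/5000 ≈ 0.961800
step 2 [2y] swap r/1=563/19055: DF=(1 − 563/19055·(0.961800))/(1+563/19055) = 9437/10000 ≈ 0.943700
step 3 [3y] bond c/1=21/400: DF=(107939/100000 − 21/400·(0.961800+0.943700))/(1+21/400) = 1861/2000 ≈ 0.930500

1 1 4809/5000
2 2 9437/10000
3 3 1861/2000
s(1y) = (1/(4809/5000) − 1)/(1) = 191/4809 ≈ 3.9717%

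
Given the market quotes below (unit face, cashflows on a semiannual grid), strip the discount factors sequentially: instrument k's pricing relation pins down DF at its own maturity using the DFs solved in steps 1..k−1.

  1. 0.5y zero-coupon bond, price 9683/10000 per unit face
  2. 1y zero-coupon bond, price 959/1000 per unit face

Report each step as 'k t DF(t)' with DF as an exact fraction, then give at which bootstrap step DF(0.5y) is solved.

1 1/2 9683/10000
2 1 959/1000
DF(0.5y) is solved at step 1

step 1 [0.5y] zero: DF = P = 9683/10000 ≈ 0.968300
step 2 [1y] zero: DF = P = 959/1000 ≈ 0.959000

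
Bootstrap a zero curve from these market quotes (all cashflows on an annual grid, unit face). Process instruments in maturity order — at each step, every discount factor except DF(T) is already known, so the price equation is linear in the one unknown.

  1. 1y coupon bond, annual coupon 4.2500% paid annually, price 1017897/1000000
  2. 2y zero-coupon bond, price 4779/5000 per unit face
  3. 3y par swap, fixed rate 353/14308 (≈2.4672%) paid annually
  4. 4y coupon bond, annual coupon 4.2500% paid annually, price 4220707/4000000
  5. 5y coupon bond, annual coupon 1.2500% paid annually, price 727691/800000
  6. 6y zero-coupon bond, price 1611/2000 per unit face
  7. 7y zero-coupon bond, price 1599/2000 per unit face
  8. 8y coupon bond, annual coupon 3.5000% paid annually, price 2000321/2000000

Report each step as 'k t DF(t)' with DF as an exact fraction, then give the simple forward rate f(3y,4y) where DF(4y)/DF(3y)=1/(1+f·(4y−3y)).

step 1 [1y] bond c/1=17/400: DF=(1017897/1000000 − 17/400·(0))/(1+17/400) = 2441/2500 ≈ 0.976400
step 2 [2y] zero: DF = P = 4779/5000 ≈ 0.955800
step 3 [3y] swap r/1=353/14308: DF=(1 − 353/14308·(0.976400+0.955800))/(1+353/14308) = 4647/5000 ≈ 0.929400
step 4 [4y] bond c/1=17/400: DF=(4220707/4000000 − 17/400·(0.976400+0.955800+0.929400))/(1+17/400) = 1791/2000 ≈ 0.895500
step 5 [5y] bond c/1=1/80: DF=(727691/800000 − 1/80·(0.976400+0.955800+0.929400+0.895500))/(1+1/80) = 213/250 ≈ 0.852000
step 6 [6y] zero: DF = P = 1611/2000 ≈ 0.805500
step 7 [7y] zero: DF = P = 1599/2000 ≈ 0.799500
step 8 [8y] bond c/1=7/200: DF=(2000321/2000000 − 7/200·(0.976400+0.955800+0.929400+0.895500+0.852000+0.805500+0.799500))/(1+7/200) = 3781/5000 ≈ 0.756200

1 1 2441/2500
2 2 4779/5000
3 3 4647/5000
4 4 1791/2000
5 5 213/250
6 6 1611/2000
7 7 1599/2000
8 8 3781/5000
f(3y,4y) = ((4647/5000)/(1791/2000) − 1)/(1) = 113/2985 ≈ 3.7856%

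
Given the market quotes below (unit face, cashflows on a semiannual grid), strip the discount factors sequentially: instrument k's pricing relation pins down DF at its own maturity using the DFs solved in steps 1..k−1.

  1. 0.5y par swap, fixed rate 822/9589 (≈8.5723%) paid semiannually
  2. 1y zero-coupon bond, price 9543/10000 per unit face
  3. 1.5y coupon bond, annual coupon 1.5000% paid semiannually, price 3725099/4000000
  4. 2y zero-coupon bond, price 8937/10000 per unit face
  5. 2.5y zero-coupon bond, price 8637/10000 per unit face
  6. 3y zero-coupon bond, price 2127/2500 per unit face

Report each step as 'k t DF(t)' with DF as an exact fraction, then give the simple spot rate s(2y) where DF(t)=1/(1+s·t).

1 1/2 9589/10000
2 1 9543/10000
3 3/2 9101/10000
4 2 8937/10000
5 5/2 8637/10000
6 3 2127/2500
s(2y) = (1/(8937/10000) − 1)/(2) = 1063/17874 ≈ 5.9472%

step 1 [0.5y] swap r/2=411/9589: DF=(1 − 411/9589·(0))/(1+411/9589) = 9589/10000 ≈ 0.958900
step 2 [1y] zero: DF = P = 9543/10000 ≈ 0.954300
step 3 [1.5y] bond c/2=3/400: DF=(3725099/4000000 − 3/400·(0.958900+0.954300))/(1+3/400) = 9101/10000 ≈ 0.910100
step 4 [2y] zero: DF = P = 8937/10000 ≈ 0.893700
step 5 [2.5y] zero: DF = P = 8637/10000 ≈ 0.863700
step 6 [3y] zero: DF = P = 2127/2500 ≈ 0.850800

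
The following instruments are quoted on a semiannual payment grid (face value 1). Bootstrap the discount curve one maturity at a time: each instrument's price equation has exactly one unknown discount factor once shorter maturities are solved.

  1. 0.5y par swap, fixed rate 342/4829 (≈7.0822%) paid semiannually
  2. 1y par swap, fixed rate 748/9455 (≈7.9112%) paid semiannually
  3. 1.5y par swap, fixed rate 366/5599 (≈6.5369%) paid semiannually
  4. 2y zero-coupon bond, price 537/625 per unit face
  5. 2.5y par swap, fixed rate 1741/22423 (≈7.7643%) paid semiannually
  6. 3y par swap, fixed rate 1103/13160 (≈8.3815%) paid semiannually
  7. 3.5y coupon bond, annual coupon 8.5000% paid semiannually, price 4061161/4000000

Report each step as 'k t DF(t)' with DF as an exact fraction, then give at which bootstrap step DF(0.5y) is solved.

step 1 [0.5y] swap r/2=171/4829: DF=(1 − 171/4829·(0))/(1+171/4829) = 4829/5000 ≈ 0.965800
step 2 [1y] swap r/2=374/9455: DF=(1 − 374/9455·(0.965800))/(1+374/9455) = 2313/2500 ≈ 0.925200
step 3 [1.5y] swap r/2=183/5599: DF=(1 − 183/5599·(0.965800+0.925200))/(1+183/5599) = 1817/2000 ≈ 0.908500
step 4 [2y] zero: DF = P = 537/625 ≈ 0.859200
step 5 [2.5y] swap r/2=1741/44846: DF=(1 − 1741/44846·(0.965800+0.925200+0.908500+0.859200))/(1+1741/44846) = 8259/10000 ≈ 0.825900
step 6 [3y] swap r/2=1103/26320: DF=(1 − 1103/26320·(0.965800+0.925200+0.908500+0.859200+0.825900))/(1+1103/26320) = 3897/5000 ≈ 0.779400
step 7 [3.5y] bond c/2=17/400: DF=(4061161/4000000 − 17/400·(0.965800+0.925200+0.908500+0.859200+0.825900+0.779400))/(1+17/400) = 7593/10000 ≈ 0.759300

1 1/2 4829/5000
2 1 2313/2500
3 3/2 1817/2000
4 2 537/625
5 5/2 8259/10000
6 3 3897/5000
7 7/2 7593/10000
DF(0.5y) is solved at step 1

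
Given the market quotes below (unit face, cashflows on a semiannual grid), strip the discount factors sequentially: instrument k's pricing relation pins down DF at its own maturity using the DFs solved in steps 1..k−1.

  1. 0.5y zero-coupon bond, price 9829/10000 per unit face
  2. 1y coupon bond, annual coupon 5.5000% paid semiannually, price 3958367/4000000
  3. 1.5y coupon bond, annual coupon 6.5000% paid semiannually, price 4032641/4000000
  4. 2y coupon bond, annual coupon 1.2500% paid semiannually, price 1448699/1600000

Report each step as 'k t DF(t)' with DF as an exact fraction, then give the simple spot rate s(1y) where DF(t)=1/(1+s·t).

1 1/2 9829/10000
2 1 1171/1250
3 3/2 229/250
4 2 4411/5000
s(1y) = (1/(1171/1250) − 1)/(1) = 79/1171 ≈ 6.7464%

step 1 [0.5y] zero: DF = P = 9829/10000 ≈ 0.982900
step 2 [1y] bond c/2=11/400: DF=(3958367/4000000 − 11/400·(0.982900))/(1+11/400) = 1171/1250 ≈ 0.936800
step 3 [1.5y] bond c/2=13/400: DF=(4032641/4000000 − 13/400·(0.982900+0.936800))/(1+13/400) = 229/250 ≈ 0.916000
step 4 [2y] bond c/2=1/160: DF=(1448699/1600000 − 1/160·(0.982900+0.936800+0.916000))/(1+1/160) = 4411/5000 ≈ 0.882200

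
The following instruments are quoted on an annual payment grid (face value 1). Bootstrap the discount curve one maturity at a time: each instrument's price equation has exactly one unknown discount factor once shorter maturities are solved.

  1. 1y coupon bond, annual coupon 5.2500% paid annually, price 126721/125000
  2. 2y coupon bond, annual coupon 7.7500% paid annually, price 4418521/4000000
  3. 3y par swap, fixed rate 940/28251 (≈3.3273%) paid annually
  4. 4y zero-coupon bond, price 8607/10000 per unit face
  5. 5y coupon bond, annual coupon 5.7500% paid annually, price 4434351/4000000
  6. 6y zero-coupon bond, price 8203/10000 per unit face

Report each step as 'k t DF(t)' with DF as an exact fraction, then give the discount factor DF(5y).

step 1 [1y] bond c/1=21/400: DF=(126721/125000 − 21/400·(0))/(1+21/400) = 602/625 ≈ 0.963200
step 2 [2y] bond c/1=31/400: DF=(4418521/4000000 − 31/400·(0.963200))/(1+31/400) = 9559/10000 ≈ 0.955900
step 3 [3y] swap r/1=940/28251: DF=(1 − 940/28251·(0.963200+0.955900))/(1+940/28251) = 453/500 ≈ 0.906000
step 4 [4y] zero: DF = P = 8607/10000 ≈ 0.860700
step 5 [5y] bond c/1=23/400: DF=(4434351/4000000 − 23/400·(0.963200+0.955900+0.906000+0.860700))/(1+23/400) = 8479/10000 ≈ 0.847900
step 6 [6y] zero: DF = P = 8203/10000 ≈ 0.820300

1 1 602/625
2 2 9559/10000
3 3 453/500
4 4 8607/10000
5 5 8479/10000
6 6 8203/10000
DF(5y) = 8479/10000 ≈ 0.847900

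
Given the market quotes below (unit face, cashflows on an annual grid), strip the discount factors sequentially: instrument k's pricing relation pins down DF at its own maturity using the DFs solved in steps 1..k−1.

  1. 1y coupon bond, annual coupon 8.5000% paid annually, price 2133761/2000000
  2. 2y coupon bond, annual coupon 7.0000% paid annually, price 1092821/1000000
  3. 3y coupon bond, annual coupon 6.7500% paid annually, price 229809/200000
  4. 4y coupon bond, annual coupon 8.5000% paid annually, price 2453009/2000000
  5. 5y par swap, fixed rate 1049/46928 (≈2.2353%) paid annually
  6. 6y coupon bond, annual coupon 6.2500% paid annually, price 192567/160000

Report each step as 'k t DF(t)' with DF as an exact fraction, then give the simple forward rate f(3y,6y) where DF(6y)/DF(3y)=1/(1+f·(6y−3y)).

step 1 [1y] bond c/1=17/200: DF=(2133761/2000000 − 17/200·(0))/(1+17/200) = 9833/10000 ≈ 0.983300
step 2 [2y] bond c/1=7/100: DF=(1092821/1000000 − 7/100·(0.983300))/(1+7/100) = 957/1000 ≈ 0.957000
step 3 [3y] bond c/1=27/400: DF=(229809/200000 − 27/400·(0.983300+0.957000))/(1+27/400) = 9537/10000 ≈ 0.953700
step 4 [4y] bond c/1=17/200: DF=(2453009/2000000 − 17/200·(0.983300+0.957000+0.953700))/(1+17/200) = 9037/10000 ≈ 0.903700
step 5 [5y] swap r/1=1049/46928: DF=(1 − 1049/46928·(0.983300+0.957000+0.953700+0.903700))/(1+1049/46928) = 8951/10000 ≈ 0.895100
step 6 [6y] bond c/1=1/16: DF=(192567/160000 − 1/16·(0.983300+0.957000+0.953700+0.903700+0.895100))/(1+1/16) = 8567/10000 ≈ 0.856700

1 1 9833/10000
2 2 957/1000
3 3 9537/10000
4 4 9037/10000
5 5 8951/10000
6 6 8567/10000
f(3y,6y) = ((9537/10000)/(8567/10000) − 1)/(3) = 970/25701 ≈ 3.7742%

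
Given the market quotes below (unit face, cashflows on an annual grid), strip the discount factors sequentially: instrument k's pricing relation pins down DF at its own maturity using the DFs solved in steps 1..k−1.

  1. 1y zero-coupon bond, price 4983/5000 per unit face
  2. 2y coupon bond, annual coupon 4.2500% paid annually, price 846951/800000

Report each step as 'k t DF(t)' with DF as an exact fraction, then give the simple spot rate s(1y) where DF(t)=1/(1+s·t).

1 1 4983/5000
2 2 9749/10000
s(1y) = (1/(4983/5000) − 1)/(1) = 17/4983 ≈ 0.3412%

step 1 [1y] zero: DF = P = 4983/5000 ≈ 0.996600
step 2 [2y] bond c/1=17/400: DF=(846951/800000 − 17/400·(0.996600))/(1+17/400) = 9749/10000 ≈ 0.974900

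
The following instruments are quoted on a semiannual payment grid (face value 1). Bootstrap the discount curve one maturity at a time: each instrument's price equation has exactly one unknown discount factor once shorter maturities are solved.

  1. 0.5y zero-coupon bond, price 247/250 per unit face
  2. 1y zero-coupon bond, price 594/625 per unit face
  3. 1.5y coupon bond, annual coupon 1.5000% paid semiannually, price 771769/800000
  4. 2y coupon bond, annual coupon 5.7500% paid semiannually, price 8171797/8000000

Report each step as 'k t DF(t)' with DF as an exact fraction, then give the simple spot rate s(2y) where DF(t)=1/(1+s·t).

step 1 [0.5y] zero: DF = P = 247/250 ≈ 0.988000
step 2 [1y] zero: DF = P = 594/625 ≈ 0.950400
step 3 [1.5y] bond c/2=3/400: DF=(771769/800000 − 3/400·(0.988000+0.950400))/(1+3/400) = 9431/10000 ≈ 0.943100
step 4 [2y] bond c/2=23/800: DF=(8171797/8000000 − 23/800·(0.988000+0.950400+0.943100))/(1+23/800) = 2281/2500 ≈ 0.912400

1 1/2 247/250
2 1 594/625
3 3/2 9431/10000
4 2 2281/2500
s(2y) = (1/(2281/2500) − 1)/(2) = 219/4562 ≈ 4.8005%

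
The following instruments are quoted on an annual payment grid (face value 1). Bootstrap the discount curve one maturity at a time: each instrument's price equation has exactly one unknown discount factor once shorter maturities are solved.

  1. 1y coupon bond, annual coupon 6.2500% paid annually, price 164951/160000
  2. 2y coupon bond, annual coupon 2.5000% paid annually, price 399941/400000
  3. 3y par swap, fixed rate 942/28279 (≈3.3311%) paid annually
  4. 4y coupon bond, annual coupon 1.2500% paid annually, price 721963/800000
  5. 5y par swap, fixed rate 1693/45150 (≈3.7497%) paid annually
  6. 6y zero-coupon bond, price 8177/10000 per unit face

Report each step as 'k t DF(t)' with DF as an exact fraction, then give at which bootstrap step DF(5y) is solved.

step 1 [1y] bond c/1=1/16: DF=(164951/160000 − 1/16·(0))/(1+1/16) = 9703/10000 ≈ 0.970300
step 2 [2y] bond c/1=1/40: DF=(399941/400000 − 1/40·(0.970300))/(1+1/40) = 4759/5000 ≈ 0.951800
step 3 [3y] swap r/1=942/28279: DF=(1 − 942/28279·(0.970300+0.951800))/(1+942/28279) = 4529/5000 ≈ 0.905800
step 4 [4y] bond c/1=1/80: DF=(721963/800000 − 1/80·(0.970300+0.951800+0.905800))/(1+1/80) = 2141/2500 ≈ 0.856400
step 5 [5y] swap r/1=1693/45150: DF=(1 − 1693/45150·(0.970300+0.951800+0.905800+0.856400))/(1+1693/45150) = 8307/10000 ≈ 0.830700
step 6 [6y] zero: DF = P = 8177/10000 ≈ 0.817700

1 1 9703/10000
2 2 4759/5000
3 3 4529/5000
4 4 2141/2500
5 5 8307/10000
6 6 8177/10000
DF(5y) is solved at step 5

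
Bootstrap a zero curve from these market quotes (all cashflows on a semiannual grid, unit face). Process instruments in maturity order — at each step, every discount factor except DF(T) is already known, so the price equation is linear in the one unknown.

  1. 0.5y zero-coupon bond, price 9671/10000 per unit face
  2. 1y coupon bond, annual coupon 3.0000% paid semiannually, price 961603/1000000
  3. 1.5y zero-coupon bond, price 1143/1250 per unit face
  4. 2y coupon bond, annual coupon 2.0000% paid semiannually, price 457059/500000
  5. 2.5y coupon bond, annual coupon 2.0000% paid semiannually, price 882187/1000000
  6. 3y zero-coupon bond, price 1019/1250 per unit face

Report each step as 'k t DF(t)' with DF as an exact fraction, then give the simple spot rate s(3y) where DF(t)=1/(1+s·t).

1 1/2 9671/10000
2 1 9331/10000
3 3/2 1143/1250
4 2 2193/2500
5 5/2 8369/10000
6 3 1019/1250
s(3y) = (1/(1019/1250) − 1)/(3) = 77/1019 ≈ 7.5564%

step 1 [0.5y] zero: DF = P = 9671/10000 ≈ 0.967100
step 2 [1y] bond c/2=3/200: DF=(961603/1000000 − 3/200·(0.967100))/(1+3/200) = 9331/10000 ≈ 0.933100
step 3 [1.5y] zero: DF = P = 1143/1250 ≈ 0.914400
step 4 [2y] bond c/2=1/100: DF=(457059/500000 − 1/100·(0.967100+0.933100+0.914400))/(1+1/100) = 2193/2500 ≈ 0.877200
step 5 [2.5y] bond c/2=1/100: DF=(882187/1000000 − 1/100·(0.967100+0.933100+0.914400+0.877200))/(1+1/100) = 8369/10000 ≈ 0.836900
step 6 [3y] zero: DF = P = 1019/1250 ≈ 0.815200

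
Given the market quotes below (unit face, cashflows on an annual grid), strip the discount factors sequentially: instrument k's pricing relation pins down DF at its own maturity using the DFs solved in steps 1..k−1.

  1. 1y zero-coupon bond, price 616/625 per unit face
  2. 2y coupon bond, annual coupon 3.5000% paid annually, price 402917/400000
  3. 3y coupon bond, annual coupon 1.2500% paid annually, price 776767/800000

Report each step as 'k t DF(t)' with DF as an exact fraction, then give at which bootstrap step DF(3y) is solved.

step 1 [1y] zero: DF = P = 616/625 ≈ 0.985600
step 2 [2y] bond c/1=7/200: DF=(402917/400000 − 7/200·(0.985600))/(1+7/200) = 9399/10000 ≈ 0.939900
step 3 [3y] bond c/1=1/80: DF=(776767/800000 − 1/80·(0.985600+0.939900))/(1+1/80) = 1169/1250 ≈ 0.935200

1 1 616/625
2 2 9399/10000
3 3 1169/1250
DF(3y) is solved at step 3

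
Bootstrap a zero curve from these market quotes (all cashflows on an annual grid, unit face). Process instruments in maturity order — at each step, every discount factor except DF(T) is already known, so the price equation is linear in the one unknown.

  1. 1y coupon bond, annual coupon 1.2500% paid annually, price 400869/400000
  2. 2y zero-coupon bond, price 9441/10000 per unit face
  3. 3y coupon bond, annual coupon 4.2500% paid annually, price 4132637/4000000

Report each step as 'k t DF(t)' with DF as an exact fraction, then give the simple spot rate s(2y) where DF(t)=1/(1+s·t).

step 1 [1y] bond c/1=1/80: DF=(400869/400000 − 1/80·(0))/(1+1/80) = 4949/5000 ≈ 0.989800
step 2 [2y] zero: DF = P = 9441/10000 ≈ 0.944100
step 3 [3y] bond c/1=17/400: DF=(4132637/4000000 − 17/400·(0.989800+0.944100))/(1+17/400) = 4561/5000 ≈ 0.912200

1 1 4949/5000
2 2 9441/10000
3 3 4561/5000
s(2y) = (1/(9441/10000) − 1)/(2) = 559/18882 ≈ 2.9605%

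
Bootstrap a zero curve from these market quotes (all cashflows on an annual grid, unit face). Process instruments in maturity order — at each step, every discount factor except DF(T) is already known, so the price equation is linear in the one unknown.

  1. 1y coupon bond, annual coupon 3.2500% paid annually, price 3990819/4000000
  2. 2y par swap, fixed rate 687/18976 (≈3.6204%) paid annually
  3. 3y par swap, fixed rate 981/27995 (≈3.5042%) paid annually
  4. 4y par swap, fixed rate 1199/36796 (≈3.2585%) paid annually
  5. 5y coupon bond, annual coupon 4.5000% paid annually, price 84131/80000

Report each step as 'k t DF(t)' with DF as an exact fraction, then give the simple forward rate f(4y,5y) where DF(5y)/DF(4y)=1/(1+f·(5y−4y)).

step 1 [1y] bond c/1=13/400: DF=(3990819/4000000 − 13/400·(0))/(1+13/400) = 9663/10000 ≈ 0.966300
step 2 [2y] swap r/1=687/18976: DF=(1 − 687/18976·(0.966300))/(1+687/18976) = 9313/10000 ≈ 0.931300
step 3 [3y] swap r/1=981/27995: DF=(1 − 981/27995·(0.966300+0.931300))/(1+981/27995) = 9019/10000 ≈ 0.901900
step 4 [4y] swap r/1=1199/36796: DF=(1 − 1199/36796·(0.966300+0.931300+0.901900))/(1+1199/36796) = 8801/10000 ≈ 0.880100
step 5 [5y] bond c/1=9/200: DF=(84131/80000 − 9/200·(0.966300+0.931300+0.901900+0.880100))/(1+9/200) = 8479/10000 ≈ 0.847900

1 1 9663/10000
2 2 9313/10000
3 3 9019/10000
4 4 8801/10000
5 5 8479/10000
f(4y,5y) = ((8801/10000)/(8479/10000) − 1)/(1) = 322/8479 ≈ 3.7976%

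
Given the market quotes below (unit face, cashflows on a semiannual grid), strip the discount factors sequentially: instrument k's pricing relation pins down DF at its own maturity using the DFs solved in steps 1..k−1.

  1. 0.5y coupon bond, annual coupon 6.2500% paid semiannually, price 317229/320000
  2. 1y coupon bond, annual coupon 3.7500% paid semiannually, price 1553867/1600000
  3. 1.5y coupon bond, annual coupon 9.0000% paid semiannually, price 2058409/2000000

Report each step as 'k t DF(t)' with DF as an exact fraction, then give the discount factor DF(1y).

step 1 [0.5y] bond c/2=1/32: DF=(317229/320000 − 1/32·(0))/(1+1/32) = 9613/10000 ≈ 0.961300
step 2 [1y] bond c/2=3/160: DF=(1553867/1600000 − 3/160·(0.961300))/(1+3/160) = 2339/2500 ≈ 0.935600
step 3 [1.5y] bond c/2=9/200: DF=(2058409/2000000 − 9/200·(0.961300+0.935600))/(1+9/200) = 1129/1250 ≈ 0.903200

1 1/2 9613/10000
2 1 2339/2500
3 3/2 1129/1250
DF(1y) = 2339/2500 ≈ 0.935600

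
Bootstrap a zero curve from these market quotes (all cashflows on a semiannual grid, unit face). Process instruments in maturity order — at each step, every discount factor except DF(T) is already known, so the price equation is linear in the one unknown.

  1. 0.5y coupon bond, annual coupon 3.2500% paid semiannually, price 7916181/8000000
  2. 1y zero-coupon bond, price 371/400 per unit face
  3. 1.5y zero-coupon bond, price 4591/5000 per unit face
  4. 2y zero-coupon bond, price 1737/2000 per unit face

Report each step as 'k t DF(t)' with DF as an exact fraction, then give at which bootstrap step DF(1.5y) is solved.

1 1/2 9737/10000
2 1 371/400
3 3/2 4591/5000
4 2 1737/2000
DF(1.5y) is solved at step 3

step 1 [0.5y] bond c/2=13/800: DF=(7916181/8000000 − 13/800·(0))/(1+13/800) = 9737/10000 ≈ 0.973700
step 2 [1y] zero: DF = P = 371/400 ≈ 0.927500
step 3 [1.5y] zero: DF = P = 4591/5000 ≈ 0.918200
step 4 [2y] zero: DF = P = 1737/2000 ≈ 0.868500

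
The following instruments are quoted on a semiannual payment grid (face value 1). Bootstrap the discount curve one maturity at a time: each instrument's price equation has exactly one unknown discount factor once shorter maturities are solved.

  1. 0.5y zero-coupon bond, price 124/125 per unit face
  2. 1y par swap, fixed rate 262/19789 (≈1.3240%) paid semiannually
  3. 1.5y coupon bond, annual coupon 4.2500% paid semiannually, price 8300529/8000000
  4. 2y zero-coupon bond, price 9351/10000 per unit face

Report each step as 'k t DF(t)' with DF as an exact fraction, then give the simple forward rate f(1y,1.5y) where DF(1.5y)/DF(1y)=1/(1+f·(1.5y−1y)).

1 1/2 124/125
2 1 9869/10000
3 3/2 2437/2500
4 2 9351/10000
f(1y,1.5y) = ((9869/10000)/(2437/2500) − 1)/(1/2) = 121/4874 ≈ 2.4826%

step 1 [0.5y] zero: DF = P = 124/125 ≈ 0.992000
step 2 [1y] swap r/2=131/19789: DF=(1 − 131/19789·(0.992000))/(1+131/19789) = 9869/10000 ≈ 0.986900
step 3 [1.5y] bond c/2=17/800: DF=(8300529/8000000 − 17/800·(0.992000+0.986900))/(1+17/800) = 2437/2500 ≈ 0.974800
step 4 [2y] zero: DF = P = 9351/10000 ≈ 0.935100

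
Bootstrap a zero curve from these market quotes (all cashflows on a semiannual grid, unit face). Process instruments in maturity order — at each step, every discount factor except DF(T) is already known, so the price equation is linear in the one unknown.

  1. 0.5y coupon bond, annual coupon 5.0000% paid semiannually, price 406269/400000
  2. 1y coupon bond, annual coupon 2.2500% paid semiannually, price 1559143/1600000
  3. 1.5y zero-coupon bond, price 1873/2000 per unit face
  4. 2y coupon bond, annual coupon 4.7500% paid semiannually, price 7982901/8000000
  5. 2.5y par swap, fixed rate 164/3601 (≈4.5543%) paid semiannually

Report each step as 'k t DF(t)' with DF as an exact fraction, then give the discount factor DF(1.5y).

step 1 [0.5y] bond c/2=1/40: DF=(406269/400000 − 1/40·(0))/(1+1/40) = 9909/10000 ≈ 0.990900
step 2 [1y] bond c/2=9/800: DF=(1559143/1600000 − 9/800·(0.990900))/(1+9/800) = 4763/5000 ≈ 0.952600
step 3 [1.5y] zero: DF = P = 1873/2000 ≈ 0.936500
step 4 [2y] bond c/2=19/800: DF=(7982901/8000000 − 19/800·(0.990900+0.952600+0.936500))/(1+19/800) = 9079/10000 ≈ 0.907900
step 5 [2.5y] swap r/2=82/3601: DF=(1 − 82/3601·(0.990900+0.952600+0.936500+0.907900))/(1+82/3601) = 4467/5000 ≈ 0.893400

1 1/2 9909/10000
2 1 4763/5000
3 3/2 1873/2000
4 2 9079/10000
5 5/2 4467/5000
DF(1.5y) = 1873/2000 ≈ 0.936500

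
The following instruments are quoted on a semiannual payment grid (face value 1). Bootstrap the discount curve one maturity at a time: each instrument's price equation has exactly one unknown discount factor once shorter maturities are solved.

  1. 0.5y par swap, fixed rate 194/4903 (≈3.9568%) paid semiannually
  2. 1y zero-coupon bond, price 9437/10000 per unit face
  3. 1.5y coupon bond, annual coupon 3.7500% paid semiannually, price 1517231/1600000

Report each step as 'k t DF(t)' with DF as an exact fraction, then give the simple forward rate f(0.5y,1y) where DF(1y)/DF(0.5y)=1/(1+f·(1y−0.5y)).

step 1 [0.5y] swap r/2=97/4903: DF=(1 − 97/4903·(0))/(1+97/4903) = 4903/5000 ≈ 0.980600
step 2 [1y] zero: DF = P = 9437/10000 ≈ 0.943700
step 3 [1.5y] bond c/2=3/160: DF=(1517231/1600000 − 3/160·(0.980600+0.943700))/(1+3/160) = 4477/5000 ≈ 0.895400

1 1/2 4903/5000
2 1 9437/10000
3 3/2 4477/5000
f(0.5y,1y) = ((4903/5000)/(9437/10000) − 1)/(1/2) = 738/9437 ≈ 7.8203%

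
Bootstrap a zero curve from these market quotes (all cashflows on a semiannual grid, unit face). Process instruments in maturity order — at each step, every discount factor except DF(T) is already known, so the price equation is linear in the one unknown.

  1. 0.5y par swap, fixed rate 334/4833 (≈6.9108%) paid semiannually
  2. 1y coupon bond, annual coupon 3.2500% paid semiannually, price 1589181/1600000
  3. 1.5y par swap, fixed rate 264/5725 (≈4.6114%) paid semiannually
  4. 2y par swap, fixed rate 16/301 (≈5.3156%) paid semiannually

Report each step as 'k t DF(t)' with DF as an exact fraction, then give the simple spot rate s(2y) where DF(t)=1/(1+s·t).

step 1 [0.5y] swap r/2=167/4833: DF=(1 − 167/4833·(0))/(1+167/4833) = 4833/5000 ≈ 0.966600
step 2 [1y] bond c/2=13/800: DF=(1589181/1600000 − 13/800·(0.966600))/(1+13/800) = 9619/10000 ≈ 0.961900
step 3 [1.5y] swap r/2=132/5725: DF=(1 − 132/5725·(0.966600+0.961900))/(1+132/5725) = 467/500 ≈ 0.934000
step 4 [2y] swap r/2=8/301: DF=(1 − 8/301·(0.966600+0.961900+0.934000))/(1+8/301) = 9/10 ≈ 0.900000

1 1/2 4833/5000
2 1 9619/10000
3 3/2 467/500
4 2 9/10
s(2y) = (1/(9/10) − 1)/(2) = 1/18 ≈ 5.5556%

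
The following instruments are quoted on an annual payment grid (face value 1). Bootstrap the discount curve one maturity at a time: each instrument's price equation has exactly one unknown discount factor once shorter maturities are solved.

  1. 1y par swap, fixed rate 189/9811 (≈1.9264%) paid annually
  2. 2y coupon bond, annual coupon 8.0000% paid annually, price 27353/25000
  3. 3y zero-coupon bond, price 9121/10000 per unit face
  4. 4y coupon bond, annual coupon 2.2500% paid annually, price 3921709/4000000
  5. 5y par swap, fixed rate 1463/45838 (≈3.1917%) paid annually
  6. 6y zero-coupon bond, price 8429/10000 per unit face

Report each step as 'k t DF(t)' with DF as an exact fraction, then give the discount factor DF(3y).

step 1 [1y] swap r/1=189/9811: DF=(1 − 189/9811·(0))/(1+189/9811) = 9811/10000 ≈ 0.981100
step 2 [2y] bond c/1=2/25: DF=(27353/25000 − 2/25·(0.981100))/(1+2/25) = 2351/2500 ≈ 0.940400
step 3 [3y] zero: DF = P = 9121/10000 ≈ 0.912100
step 4 [4y] bond c/1=9/400: DF=(3921709/4000000 − 9/400·(0.981100+0.940400+0.912100))/(1+9/400) = 1793/2000 ≈ 0.896500
step 5 [5y] swap r/1=1463/45838: DF=(1 − 1463/45838·(0.981100+0.940400+0.912100+0.896500))/(1+1463/45838) = 8537/10000 ≈ 0.853700
step 6 [6y] zero: DF = P = 8429/10000 ≈ 0.842900

1 1 9811/10000
2 2 2351/2500
3 3 9121/10000
4 4 1793/2000
5 5 8537/10000
6 6 8429/10000
DF(3y) = 9121/10000 ≈ 0.912100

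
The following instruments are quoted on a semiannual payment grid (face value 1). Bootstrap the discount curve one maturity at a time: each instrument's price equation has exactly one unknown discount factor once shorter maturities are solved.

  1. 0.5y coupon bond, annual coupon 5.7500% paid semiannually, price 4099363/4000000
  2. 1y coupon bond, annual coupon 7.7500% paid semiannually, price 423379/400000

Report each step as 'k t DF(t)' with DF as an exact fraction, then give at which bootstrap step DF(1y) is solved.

1 1/2 4981/5000
2 1 4909/5000
DF(1y) is solved at step 2

step 1 [0.5y] bond c/2=23/800: DF=(4099363/4000000 − 23/800·(0))/(1+23/800) = 4981/5000 ≈ 0.996200
step 2 [1y] bond c/2=31/800: DF=(423379/400000 − 31/800·(0.996200))/(1+31/800) = 4909/5000 ≈ 0.981800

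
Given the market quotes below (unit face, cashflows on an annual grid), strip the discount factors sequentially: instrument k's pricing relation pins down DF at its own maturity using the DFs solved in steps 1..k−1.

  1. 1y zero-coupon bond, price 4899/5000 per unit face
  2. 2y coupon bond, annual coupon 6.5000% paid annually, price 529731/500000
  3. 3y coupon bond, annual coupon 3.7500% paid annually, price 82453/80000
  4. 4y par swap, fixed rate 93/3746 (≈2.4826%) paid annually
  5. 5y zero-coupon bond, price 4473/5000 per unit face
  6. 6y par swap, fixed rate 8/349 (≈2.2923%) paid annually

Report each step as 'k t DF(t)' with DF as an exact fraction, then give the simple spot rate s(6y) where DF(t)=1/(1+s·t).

step 1 [1y] zero: DF = P = 4899/5000 ≈ 0.979800
step 2 [2y] bond c/1=13/200: DF=(529731/500000 − 13/200·(0.979800))/(1+13/200) = 187/200 ≈ 0.935000
step 3 [3y] bond c/1=3/80: DF=(82453/80000 − 3/80·(0.979800+0.935000))/(1+3/80) = 4621/5000 ≈ 0.924200
step 4 [4y] swap r/1=93/3746: DF=(1 − 93/3746·(0.979800+0.935000+0.924200))/(1+93/3746) = 907/1000 ≈ 0.907000
step 5 [5y] zero: DF = P = 4473/5000 ≈ 0.894600
step 6 [6y] swap r/1=8/349: DF=(1 − 8/349·(0.979800+0.935000+0.924200+0.907000+0.894600))/(1+8/349) = 546/625 ≈ 0.873600

1 1 4899/5000
2 2 187/200
3 3 4621/5000
4 4 907/1000
5 5 4473/5000
6 6 546/625
s(6y) = (1/(546/625) − 1)/(6) = 79/3276 ≈ 2.4115%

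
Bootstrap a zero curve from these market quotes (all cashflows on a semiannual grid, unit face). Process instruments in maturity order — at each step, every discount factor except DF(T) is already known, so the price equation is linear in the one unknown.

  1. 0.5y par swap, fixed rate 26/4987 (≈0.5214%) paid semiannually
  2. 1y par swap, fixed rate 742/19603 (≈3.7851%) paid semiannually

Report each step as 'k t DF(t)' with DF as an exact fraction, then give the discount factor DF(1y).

step 1 [0.5y] swap r/2=13/4987: DF=(1 − 13/4987·(0))/(1+13/4987) = 4987/5000 ≈ 0.997400
step 2 [1y] swap r/2=371/19603: DF=(1 − 371/19603·(0.997400))/(1+371/19603) = 9629/10000 ≈ 0.962900

1 1/2 4987/5000
2 1 9629/10000
DF(1y) = 9629/10000 ≈ 0.962900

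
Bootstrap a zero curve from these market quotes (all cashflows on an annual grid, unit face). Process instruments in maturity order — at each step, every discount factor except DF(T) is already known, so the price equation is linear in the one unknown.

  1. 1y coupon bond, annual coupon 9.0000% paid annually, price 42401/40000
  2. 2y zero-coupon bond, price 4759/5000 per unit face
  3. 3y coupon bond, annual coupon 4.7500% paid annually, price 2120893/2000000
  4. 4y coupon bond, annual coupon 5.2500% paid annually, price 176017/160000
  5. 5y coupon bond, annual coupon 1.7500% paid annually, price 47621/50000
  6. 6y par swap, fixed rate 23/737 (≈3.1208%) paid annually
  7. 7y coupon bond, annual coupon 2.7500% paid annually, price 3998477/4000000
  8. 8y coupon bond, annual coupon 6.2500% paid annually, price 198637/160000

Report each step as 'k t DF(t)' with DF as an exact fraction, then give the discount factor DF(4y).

step 1 [1y] bond c/1=9/100: DF=(42401/40000 − 9/100·(0))/(1+9/100) = 389/400 ≈ 0.972500
step 2 [2y] zero: DF = P = 4759/5000 ≈ 0.951800
step 3 [3y] bond c/1=19/400: DF=(2120893/2000000 − 19/400·(0.972500+0.951800))/(1+19/400) = 9251/10000 ≈ 0.925100
step 4 [4y] bond c/1=21/400: DF=(176017/160000 − 21/400·(0.972500+0.951800+0.925100))/(1+21/400) = 9031/10000 ≈ 0.903100
step 5 [5y] bond c/1=7/400: DF=(47621/50000 − 7/400·(0.972500+0.951800+0.925100+0.903100))/(1+7/400) = 1743/2000 ≈ 0.871500
step 6 [6y] swap r/1=23/737: DF=(1 − 23/737·(0.972500+0.951800+0.925100+0.903100+0.871500))/(1+23/737) = 4149/5000 ≈ 0.829800
step 7 [7y] bond c/1=11/400: DF=(3998477/4000000 − 11/400·(0.972500+0.951800+0.925100+0.903100+0.871500+0.829800))/(1+11/400) = 8269/10000 ≈ 0.826900
step 8 [8y] bond c/1=1/16: DF=(198637/160000 − 1/16·(0.972500+0.951800+0.925100+0.903100+0.871500+0.829800+0.826900))/(1+1/16) = 799/1000 ≈ 0.799000

1 1 389/400
2 2 4759/5000
3 3 9251/10000
4 4 9031/10000
5 5 1743/2000
6 6 4149/5000
7 7 8269/10000
8 8 799/1000
DF(4y) = 9031/10000 ≈ 0.903100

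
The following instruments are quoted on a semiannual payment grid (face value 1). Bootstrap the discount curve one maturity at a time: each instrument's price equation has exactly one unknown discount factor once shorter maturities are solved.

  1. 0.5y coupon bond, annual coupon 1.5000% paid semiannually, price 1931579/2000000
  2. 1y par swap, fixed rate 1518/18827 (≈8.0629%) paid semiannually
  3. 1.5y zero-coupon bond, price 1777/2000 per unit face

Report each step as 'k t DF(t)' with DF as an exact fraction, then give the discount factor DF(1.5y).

1 1/2 4793/5000
2 1 9241/10000
3 3/2 1777/2000
DF(1.5y) = 1777/2000 ≈ 0.888500

step 1 [0.5y] bond c/2=3/400: DF=(1931579/2000000 − 3/400·(0))/(1+3/400) = 4793/5000 ≈ 0.958600
step 2 [1y] swap r/2=759/18827: DF=(1 − 759/18827·(0.958600))/(1+759/18827) = 9241/10000 ≈ 0.924100
step 3 [1.5y] zero: DF = P = 1777/2000 ≈ 0.888500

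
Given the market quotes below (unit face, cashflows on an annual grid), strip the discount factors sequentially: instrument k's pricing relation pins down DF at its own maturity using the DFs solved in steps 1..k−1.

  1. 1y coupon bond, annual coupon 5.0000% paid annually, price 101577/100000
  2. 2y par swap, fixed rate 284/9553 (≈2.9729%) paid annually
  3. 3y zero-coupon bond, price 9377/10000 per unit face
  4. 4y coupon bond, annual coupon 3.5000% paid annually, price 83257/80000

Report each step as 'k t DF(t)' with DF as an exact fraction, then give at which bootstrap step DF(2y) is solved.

1 1 4837/5000
2 2 1179/1250
3 3 9377/10000
4 4 2273/2500
DF(2y) is solved at step 2

step 1 [1y] bond c/1=1/20: DF=(101577/100000 − 1/20·(0))/(1+1/20) = 4837/5000 ≈ 0.967400
step 2 [2y] swap r/1=284/9553: DF=(1 − 284/9553·(0.967400))/(1+284/9553) = 1179/1250 ≈ 0.943200
step 3 [3y] zero: DF = P = 9377/10000 ≈ 0.937700
step 4 [4y] bond c/1=7/200: DF=(83257/80000 − 7/200·(0.967400+0.943200+0.937700))/(1+7/200) = 2273/2500 ≈ 0.909200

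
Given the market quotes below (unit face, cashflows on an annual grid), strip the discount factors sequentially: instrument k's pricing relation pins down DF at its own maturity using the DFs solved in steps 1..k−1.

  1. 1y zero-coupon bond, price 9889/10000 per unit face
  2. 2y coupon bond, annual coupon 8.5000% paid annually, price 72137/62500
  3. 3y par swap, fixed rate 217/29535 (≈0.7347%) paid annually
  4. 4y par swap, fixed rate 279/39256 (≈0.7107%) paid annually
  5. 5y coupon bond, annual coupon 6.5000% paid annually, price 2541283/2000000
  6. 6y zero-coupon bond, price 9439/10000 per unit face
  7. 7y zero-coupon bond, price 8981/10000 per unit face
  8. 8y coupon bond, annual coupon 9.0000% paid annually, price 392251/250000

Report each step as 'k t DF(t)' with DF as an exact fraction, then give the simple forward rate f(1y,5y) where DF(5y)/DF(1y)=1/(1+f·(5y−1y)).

step 1 [1y] zero: DF = P = 9889/10000 ≈ 0.988900
step 2 [2y] bond c/1=17/200: DF=(72137/62500 − 17/200·(0.988900))/(1+17/200) = 9863/10000 ≈ 0.986300
step 3 [3y] swap r/1=217/29535: DF=(1 − 217/29535·(0.988900+0.986300))/(1+217/29535) = 9783/10000 ≈ 0.978300
step 4 [4y] swap r/1=279/39256: DF=(1 − 279/39256·(0.988900+0.986300+0.978300))/(1+279/39256) = 9721/10000 ≈ 0.972100
step 5 [5y] bond c/1=13/200: DF=(2541283/2000000 − 13/200·(0.988900+0.986300+0.978300+0.972100))/(1+13/200) = 1907/2000 ≈ 0.953500
step 6 [6y] zero: DF = P = 9439/10000 ≈ 0.943900
step 7 [7y] zero: DF = P = 8981/10000 ≈ 0.898100
step 8 [8y] bond c/1=9/100: DF=(392251/250000 − 9/100·(0.988900+0.986300+0.978300+0.972100+0.953500+0.943900+0.898100))/(1+9/100) = 1769/2000 ≈ 0.884500

1 1 9889/10000
2 2 9863/10000
3 3 9783/10000
4 4 9721/10000
5 5 1907/2000
6 6 9439/10000
7 7 8981/10000
8 8 1769/2000
f(1y,5y) = ((9889/10000)/(1907/2000) − 1)/(4) = 177/19070 ≈ 0.9282%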